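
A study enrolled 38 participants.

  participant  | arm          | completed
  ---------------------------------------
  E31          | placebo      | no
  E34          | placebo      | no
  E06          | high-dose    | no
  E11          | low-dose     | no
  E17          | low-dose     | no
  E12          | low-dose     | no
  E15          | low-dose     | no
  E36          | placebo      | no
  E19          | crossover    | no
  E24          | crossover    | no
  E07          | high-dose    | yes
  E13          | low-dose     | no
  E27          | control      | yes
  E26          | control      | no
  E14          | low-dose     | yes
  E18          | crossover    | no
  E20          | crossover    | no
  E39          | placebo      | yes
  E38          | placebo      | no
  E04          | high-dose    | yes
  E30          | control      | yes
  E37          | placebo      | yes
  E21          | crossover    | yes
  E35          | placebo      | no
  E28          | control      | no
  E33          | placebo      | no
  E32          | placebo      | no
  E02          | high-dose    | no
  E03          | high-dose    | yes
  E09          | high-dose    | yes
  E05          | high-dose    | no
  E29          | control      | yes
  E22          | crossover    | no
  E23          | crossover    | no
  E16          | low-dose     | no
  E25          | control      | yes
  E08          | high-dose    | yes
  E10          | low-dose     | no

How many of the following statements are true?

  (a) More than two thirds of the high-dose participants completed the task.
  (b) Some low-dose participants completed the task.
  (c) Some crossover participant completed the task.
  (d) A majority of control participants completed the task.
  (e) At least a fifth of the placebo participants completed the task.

4

(a) high-dose: |A| = 8, |A ∩ B| = 5; needs |A ∩ B| / |A| > 2/3 — false.
(b) low-dose: |A| = 8, |A ∩ B| = 1; needs A ∩ B ≠ ∅ (|A ∩ B| ≥ 1) — true.
(c) crossover: |A| = 7, |A ∩ B| = 1; needs A ∩ B ≠ ∅ (|A ∩ B| ≥ 1) — true.
(d) control: |A| = 6, |A ∩ B| = 4; needs |A ∩ B| > |A ∖ B| — true.
(e) placebo: |A| = 9, |A ∩ B| = 2; needs |A ∩ B| / |A| ≥ 1/5 — true.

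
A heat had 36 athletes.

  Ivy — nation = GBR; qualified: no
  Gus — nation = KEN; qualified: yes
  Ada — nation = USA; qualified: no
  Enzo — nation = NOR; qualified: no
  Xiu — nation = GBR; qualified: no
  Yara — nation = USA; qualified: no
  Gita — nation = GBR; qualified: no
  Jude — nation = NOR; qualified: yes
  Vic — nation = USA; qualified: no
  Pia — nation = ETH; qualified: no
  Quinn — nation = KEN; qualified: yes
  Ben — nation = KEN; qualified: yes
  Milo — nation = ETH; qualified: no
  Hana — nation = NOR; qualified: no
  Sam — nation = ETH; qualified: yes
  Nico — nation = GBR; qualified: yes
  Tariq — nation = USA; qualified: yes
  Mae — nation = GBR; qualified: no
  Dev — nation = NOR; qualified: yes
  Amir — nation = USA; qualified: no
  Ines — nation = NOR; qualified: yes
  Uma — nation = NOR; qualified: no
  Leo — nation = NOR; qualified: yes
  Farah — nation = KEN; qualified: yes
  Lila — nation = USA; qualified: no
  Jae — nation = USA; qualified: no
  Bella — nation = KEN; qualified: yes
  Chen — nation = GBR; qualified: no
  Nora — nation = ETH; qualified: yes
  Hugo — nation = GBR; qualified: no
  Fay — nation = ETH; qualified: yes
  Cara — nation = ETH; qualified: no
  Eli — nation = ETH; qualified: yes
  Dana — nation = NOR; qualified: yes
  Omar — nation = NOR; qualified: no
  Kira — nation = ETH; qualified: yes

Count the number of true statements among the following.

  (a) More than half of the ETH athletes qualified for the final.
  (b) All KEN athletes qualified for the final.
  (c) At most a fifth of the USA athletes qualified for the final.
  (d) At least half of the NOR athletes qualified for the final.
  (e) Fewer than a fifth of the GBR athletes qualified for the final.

(a) ETH: |A| = 8, |A ∩ B| = 5; needs |A ∩ B| > |A ∖ B| — true.
(b) KEN: |A| = 5, |A ∩ B| = 5; needs A ⊆ B, i.e. every element of A is in B (|A ∖ B| = 0) — true.
(c) USA: |A| = 7, |A ∩ B| = 1; needs |A ∩ B| / |A| ≤ 1/5 — true.
(d) NOR: |A| = 9, |A ∩ B| = 5; needs |A ∩ B| ≥ |A ∖ B| — true.
(e) GBR: |A| = 7, |A ∩ B| = 1; needs |A ∩ B| / |A| < 1/5 — true.

5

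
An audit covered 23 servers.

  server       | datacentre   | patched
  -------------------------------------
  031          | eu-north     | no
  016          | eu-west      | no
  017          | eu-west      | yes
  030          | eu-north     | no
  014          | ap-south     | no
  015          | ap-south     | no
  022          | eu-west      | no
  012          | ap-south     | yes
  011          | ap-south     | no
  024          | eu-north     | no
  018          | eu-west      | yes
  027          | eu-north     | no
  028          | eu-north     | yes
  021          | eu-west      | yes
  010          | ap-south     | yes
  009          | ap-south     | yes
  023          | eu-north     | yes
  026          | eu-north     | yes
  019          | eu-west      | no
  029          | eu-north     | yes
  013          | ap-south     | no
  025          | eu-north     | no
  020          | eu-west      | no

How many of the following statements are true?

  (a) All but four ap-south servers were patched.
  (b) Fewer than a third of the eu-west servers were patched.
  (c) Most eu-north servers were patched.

1

(a) ap-south: |A| = 7, |A ∩ B| = 3; needs |A ∖ B| = 4 — true.
(b) eu-west: |A| = 7, |A ∩ B| = 3; needs |A ∩ B| / |A| < 1/3 — false.
(c) eu-north: |A| = 9, |A ∩ B| = 4; needs |A ∩ B| > |A ∖ B| — false.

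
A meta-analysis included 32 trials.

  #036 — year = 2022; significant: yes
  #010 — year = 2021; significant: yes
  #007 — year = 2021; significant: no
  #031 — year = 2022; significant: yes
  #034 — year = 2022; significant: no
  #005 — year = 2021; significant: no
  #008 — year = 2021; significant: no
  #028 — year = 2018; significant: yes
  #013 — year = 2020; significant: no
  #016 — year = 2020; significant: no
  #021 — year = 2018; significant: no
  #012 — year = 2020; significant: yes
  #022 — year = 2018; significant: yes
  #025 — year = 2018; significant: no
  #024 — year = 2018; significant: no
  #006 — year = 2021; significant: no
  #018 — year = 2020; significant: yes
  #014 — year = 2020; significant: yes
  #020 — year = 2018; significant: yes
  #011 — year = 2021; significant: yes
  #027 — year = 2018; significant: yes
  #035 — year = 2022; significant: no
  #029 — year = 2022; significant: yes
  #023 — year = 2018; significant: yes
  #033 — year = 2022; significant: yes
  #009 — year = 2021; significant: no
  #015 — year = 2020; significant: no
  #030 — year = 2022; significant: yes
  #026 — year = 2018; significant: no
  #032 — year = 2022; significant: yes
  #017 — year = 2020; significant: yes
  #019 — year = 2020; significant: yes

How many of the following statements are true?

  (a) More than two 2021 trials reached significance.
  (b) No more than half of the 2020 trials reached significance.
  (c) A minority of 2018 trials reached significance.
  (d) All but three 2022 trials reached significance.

(a) 2021: |A| = 7, |A ∩ B| = 2; needs |A ∩ B| > 2 — false.
(b) 2020: |A| = 8, |A ∩ B| = 5; needs |A ∩ B| ≤ |A ∖ B| — false.
(c) 2018: |A| = 9, |A ∩ B| = 5; needs |A ∩ B| < |A ∖ B| — false.
(d) 2022: |A| = 8, |A ∩ B| = 6; needs |A ∖ B| = 3 — false.

0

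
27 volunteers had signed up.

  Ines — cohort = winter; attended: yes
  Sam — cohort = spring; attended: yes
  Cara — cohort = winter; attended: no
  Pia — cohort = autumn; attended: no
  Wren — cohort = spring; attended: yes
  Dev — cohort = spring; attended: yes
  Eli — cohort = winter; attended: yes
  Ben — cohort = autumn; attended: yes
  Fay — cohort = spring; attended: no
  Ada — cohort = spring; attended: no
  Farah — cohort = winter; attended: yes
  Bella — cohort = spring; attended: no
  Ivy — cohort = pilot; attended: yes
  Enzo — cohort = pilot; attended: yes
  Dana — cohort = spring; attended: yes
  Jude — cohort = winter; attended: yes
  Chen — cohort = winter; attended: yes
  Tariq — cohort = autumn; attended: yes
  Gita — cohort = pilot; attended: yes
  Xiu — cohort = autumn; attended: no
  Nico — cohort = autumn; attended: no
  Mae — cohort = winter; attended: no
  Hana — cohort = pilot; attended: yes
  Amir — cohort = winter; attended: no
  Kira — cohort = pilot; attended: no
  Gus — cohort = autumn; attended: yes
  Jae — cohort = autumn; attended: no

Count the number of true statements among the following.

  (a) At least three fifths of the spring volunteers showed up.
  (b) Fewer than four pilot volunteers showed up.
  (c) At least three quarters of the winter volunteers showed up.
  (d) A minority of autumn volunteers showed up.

(a) spring: |A| = 7, |A ∩ B| = 4; needs |A ∩ B| / |A| ≥ 3/5 — false.
(b) pilot: |A| = 5, |A ∩ B| = 4; needs |A ∩ B| < 4 — false.
(c) winter: |A| = 8, |A ∩ B| = 5; needs |A ∩ B| / |A| ≥ 3/4 — false.
(d) autumn: |A| = 7, |A ∩ B| = 3; needs |A ∩ B| < |A ∖ B| — true.

1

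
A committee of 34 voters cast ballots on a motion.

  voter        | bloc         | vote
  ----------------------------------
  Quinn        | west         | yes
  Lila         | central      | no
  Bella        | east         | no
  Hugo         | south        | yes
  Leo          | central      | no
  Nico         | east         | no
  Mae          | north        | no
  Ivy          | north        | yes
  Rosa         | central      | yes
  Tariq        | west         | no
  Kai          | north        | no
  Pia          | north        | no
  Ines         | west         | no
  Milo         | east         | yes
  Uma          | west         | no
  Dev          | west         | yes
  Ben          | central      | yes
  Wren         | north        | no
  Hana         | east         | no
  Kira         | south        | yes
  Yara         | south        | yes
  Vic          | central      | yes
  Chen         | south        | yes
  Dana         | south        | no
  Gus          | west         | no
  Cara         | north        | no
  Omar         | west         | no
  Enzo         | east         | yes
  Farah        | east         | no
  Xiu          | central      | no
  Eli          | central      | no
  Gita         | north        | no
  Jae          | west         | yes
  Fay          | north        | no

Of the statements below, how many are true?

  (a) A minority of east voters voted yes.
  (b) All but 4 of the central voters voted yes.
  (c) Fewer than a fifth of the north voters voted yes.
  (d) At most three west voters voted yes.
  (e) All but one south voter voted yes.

(a) east: |A| = 6, |A ∩ B| = 2; needs |A ∩ B| < |A ∖ B| — true.
(b) central: |A| = 7, |A ∩ B| = 3; needs |A ∖ B| = 4 — true.
(c) north: |A| = 8, |A ∩ B| = 1; needs |A ∩ B| / |A| < 1/5 — true.
(d) west: |A| = 8, |A ∩ B| = 3; needs |A ∩ B| ≤ 3 — true.
(e) south: |A| = 5, |A ∩ B| = 4; needs |A ∖ B| = 1 — true.

5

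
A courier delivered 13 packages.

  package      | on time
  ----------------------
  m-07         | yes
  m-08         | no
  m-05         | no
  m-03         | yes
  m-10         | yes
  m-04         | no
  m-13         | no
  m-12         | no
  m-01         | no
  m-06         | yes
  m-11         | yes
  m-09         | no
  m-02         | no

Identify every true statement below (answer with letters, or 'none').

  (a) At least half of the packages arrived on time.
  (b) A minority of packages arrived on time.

|A| = 13, |A ∩ B| = 5, |A ∖ B| = 8.
(a) |A ∩ B| ≥ |A ∖ B|: fails.
(b) |A ∩ B| < |A ∖ B|: holds.

(b)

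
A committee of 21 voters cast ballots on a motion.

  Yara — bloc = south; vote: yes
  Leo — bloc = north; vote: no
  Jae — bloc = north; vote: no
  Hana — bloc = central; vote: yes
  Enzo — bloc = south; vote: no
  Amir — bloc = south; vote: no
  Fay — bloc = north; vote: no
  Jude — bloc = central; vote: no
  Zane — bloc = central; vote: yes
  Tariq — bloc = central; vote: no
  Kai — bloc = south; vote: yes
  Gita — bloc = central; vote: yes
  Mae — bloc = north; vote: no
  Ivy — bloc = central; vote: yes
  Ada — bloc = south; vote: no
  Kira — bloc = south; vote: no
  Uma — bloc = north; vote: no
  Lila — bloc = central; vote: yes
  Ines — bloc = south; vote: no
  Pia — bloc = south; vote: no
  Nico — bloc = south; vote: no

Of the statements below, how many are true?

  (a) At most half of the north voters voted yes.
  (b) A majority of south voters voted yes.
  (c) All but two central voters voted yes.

(a) north: |A| = 5, |A ∩ B| = 0; needs |A ∩ B| ≤ |A ∖ B| — true.
(b) south: |A| = 9, |A ∩ B| = 2; needs |A ∩ B| > |A ∖ B| — false.
(c) central: |A| = 7, |A ∩ B| = 5; needs |A ∖ B| = 2 — true.

2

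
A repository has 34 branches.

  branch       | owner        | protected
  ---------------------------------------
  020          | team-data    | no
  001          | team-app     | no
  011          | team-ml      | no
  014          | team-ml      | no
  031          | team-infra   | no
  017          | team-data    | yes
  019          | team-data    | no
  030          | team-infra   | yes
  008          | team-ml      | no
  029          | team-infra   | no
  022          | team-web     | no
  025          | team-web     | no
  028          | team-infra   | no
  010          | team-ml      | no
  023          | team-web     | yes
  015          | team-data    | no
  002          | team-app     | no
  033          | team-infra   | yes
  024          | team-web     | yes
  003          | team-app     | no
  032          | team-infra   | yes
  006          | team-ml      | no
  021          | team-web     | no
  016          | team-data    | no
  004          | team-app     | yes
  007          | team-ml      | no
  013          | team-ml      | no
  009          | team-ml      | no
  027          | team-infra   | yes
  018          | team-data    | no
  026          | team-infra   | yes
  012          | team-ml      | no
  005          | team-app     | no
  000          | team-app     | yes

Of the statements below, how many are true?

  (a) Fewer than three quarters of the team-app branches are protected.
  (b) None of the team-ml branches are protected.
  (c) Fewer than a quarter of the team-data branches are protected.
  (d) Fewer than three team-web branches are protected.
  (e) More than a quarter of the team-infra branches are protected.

5

(a) team-app: |A| = 6, |A ∩ B| = 2; needs |A ∩ B| / |A| < 3/4 — true.
(b) team-ml: |A| = 9, |A ∩ B| = 0; needs A ∩ B = ∅ (|A ∩ B| = 0) — true.
(c) team-data: |A| = 6, |A ∩ B| = 1; needs |A ∩ B| / |A| < 1/4 — true.
(d) team-web: |A| = 5, |A ∩ B| = 2; needs |A ∩ B| < 3 — true.
(e) team-infra: |A| = 8, |A ∩ B| = 5; needs |A ∩ B| / |A| > 1/4 — true.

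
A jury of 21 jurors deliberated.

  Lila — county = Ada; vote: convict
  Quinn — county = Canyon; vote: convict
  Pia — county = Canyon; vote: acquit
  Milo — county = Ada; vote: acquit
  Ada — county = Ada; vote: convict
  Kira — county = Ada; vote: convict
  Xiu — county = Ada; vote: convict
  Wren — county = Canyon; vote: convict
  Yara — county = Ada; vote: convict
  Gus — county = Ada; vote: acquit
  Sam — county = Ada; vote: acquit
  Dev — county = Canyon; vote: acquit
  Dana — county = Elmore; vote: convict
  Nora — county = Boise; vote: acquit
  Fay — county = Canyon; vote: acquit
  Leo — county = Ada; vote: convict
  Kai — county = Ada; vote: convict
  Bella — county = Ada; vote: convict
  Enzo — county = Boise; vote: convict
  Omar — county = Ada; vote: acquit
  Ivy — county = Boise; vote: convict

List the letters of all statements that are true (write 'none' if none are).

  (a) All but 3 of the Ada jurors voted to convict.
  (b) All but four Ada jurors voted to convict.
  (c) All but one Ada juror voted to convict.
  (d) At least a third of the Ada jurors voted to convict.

(b), (d)

|A| = 12, |A ∩ B| = 8, |A ∖ B| = 4.
(a) |A ∖ B| = 3: fails.
(b) |A ∖ B| = 4: holds.
(c) |A ∖ B| = 1: fails.
(d) |A ∩ B| / |A| ≥ 1/3: holds.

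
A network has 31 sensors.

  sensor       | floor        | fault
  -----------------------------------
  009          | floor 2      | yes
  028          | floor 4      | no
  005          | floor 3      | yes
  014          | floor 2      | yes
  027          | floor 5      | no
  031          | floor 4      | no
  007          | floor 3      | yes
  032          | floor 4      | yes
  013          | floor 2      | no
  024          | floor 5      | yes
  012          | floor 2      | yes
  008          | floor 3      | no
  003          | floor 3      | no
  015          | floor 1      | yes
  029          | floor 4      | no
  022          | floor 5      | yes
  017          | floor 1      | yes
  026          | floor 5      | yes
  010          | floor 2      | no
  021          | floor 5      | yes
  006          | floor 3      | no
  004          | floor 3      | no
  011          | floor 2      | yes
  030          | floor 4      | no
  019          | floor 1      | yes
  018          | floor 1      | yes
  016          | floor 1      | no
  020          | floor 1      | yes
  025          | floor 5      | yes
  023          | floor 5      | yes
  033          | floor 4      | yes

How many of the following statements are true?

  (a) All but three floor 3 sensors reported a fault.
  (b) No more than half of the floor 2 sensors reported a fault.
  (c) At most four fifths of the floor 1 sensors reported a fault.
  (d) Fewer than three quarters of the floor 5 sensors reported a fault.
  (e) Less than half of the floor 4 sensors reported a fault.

(a) floor 3: |A| = 6, |A ∩ B| = 2; needs |A ∖ B| = 3 — false.
(b) floor 2: |A| = 6, |A ∩ B| = 4; needs |A ∩ B| ≤ |A ∖ B| — false.
(c) floor 1: |A| = 6, |A ∩ B| = 5; needs |A ∩ B| / |A| ≤ 4/5 — false.
(d) floor 5: |A| = 7, |A ∩ B| = 6; needs |A ∩ B| / |A| < 3/4 — false.
(e) floor 4: |A| = 6, |A ∩ B| = 2; needs |A ∩ B| < |A ∖ B| — true.

1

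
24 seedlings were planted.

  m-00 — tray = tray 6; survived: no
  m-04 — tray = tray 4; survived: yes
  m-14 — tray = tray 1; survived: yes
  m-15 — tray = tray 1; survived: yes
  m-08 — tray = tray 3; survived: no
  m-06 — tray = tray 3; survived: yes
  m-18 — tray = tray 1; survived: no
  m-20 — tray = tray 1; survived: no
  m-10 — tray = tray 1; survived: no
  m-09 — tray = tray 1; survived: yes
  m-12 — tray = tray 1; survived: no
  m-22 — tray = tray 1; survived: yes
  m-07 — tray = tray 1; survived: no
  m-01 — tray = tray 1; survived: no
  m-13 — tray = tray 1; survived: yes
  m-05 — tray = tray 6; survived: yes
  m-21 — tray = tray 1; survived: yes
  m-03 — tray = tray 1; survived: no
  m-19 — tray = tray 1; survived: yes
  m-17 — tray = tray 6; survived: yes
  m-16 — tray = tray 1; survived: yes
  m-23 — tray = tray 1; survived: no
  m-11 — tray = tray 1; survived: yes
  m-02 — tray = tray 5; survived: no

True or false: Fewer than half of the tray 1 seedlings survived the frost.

'Fewer than half of the tray 1 seedlings survived the frost' holds iff |A ∩ B| < |A ∖ B|.
|A| = 17, |A ∩ B| = 9, |A ∖ B| = 8.
9 > 8, so the statement is false.

False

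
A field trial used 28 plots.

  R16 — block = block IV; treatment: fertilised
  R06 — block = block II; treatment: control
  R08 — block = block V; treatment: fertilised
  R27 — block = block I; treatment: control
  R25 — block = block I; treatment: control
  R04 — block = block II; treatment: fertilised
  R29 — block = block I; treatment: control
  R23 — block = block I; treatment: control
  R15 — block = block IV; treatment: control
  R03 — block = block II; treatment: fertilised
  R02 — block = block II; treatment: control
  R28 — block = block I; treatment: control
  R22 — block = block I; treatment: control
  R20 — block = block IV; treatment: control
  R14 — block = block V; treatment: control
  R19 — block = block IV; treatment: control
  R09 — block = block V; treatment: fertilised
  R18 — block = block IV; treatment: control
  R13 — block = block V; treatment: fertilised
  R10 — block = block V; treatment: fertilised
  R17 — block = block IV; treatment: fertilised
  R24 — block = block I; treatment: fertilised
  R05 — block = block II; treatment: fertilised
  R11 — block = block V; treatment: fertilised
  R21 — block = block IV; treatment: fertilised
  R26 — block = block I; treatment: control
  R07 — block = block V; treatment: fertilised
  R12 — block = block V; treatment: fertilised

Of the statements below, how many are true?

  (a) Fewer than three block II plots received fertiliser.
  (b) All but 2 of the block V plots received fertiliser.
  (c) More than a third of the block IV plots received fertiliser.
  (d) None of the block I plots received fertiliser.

1

(a) block II: |A| = 5, |A ∩ B| = 3; needs |A ∩ B| < 3 — false.
(b) block V: |A| = 8, |A ∩ B| = 7; needs |A ∖ B| = 2 — false.
(c) block IV: |A| = 7, |A ∩ B| = 3; needs |A ∩ B| / |A| > 1/3 — true.
(d) block I: |A| = 8, |A ∩ B| = 1; needs A ∩ B = ∅ (|A ∩ B| = 0) — false.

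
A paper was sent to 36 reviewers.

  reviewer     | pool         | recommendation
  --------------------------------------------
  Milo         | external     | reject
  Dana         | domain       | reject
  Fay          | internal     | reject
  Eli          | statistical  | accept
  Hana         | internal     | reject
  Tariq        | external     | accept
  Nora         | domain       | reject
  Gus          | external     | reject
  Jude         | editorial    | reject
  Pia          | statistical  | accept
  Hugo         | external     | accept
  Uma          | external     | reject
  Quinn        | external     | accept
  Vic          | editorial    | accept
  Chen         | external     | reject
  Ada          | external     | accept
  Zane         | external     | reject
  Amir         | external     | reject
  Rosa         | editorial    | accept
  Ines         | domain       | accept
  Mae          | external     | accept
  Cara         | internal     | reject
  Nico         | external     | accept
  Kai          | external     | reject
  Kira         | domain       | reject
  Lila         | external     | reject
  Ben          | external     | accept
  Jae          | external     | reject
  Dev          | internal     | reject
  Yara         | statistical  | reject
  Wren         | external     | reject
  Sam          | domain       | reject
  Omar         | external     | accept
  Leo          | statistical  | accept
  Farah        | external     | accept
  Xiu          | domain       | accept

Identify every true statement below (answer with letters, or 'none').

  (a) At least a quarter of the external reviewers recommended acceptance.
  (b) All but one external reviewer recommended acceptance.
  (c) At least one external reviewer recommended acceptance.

(a), (c)

|A| = 19, |A ∩ B| = 9, |A ∖ B| = 10.
(a) |A ∩ B| / |A| ≥ 1/4: holds.
(b) |A ∖ B| = 1: fails.
(c) A ∩ B ≠ ∅ (|A ∩ B| ≥ 1): holds.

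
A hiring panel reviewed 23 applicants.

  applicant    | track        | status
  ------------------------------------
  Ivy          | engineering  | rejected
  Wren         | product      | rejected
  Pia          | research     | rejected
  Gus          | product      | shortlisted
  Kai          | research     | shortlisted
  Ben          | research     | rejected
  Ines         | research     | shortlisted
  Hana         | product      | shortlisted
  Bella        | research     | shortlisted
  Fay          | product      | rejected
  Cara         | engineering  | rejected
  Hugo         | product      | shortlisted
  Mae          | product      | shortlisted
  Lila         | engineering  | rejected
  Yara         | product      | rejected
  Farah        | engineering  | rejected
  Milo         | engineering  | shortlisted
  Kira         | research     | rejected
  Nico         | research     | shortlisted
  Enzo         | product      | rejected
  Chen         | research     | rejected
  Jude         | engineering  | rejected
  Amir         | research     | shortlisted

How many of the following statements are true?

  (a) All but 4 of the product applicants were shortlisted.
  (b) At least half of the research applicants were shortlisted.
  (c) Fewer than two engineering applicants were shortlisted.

3

(a) product: |A| = 8, |A ∩ B| = 4; needs |A ∖ B| = 4 — true.
(b) research: |A| = 9, |A ∩ B| = 5; needs |A ∩ B| ≥ |A ∖ B| — true.
(c) engineering: |A| = 6, |A ∩ B| = 1; needs |A ∩ B| < 2 — true.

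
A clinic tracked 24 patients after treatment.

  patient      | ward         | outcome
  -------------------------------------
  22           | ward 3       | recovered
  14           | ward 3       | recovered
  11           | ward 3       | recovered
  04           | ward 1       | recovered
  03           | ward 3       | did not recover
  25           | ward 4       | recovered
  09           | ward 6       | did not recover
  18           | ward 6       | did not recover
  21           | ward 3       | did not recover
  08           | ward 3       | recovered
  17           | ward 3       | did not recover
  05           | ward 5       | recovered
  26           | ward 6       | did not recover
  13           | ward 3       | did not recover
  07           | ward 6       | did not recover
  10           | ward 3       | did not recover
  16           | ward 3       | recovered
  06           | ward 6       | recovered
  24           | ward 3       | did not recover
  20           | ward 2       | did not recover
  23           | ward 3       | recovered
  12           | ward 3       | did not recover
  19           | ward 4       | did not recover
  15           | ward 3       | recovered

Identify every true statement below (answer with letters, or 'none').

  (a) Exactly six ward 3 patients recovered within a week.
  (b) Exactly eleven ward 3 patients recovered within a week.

|A| = 14, |A ∩ B| = 7, |A ∖ B| = 7.
(a) |A ∩ B| = 6: fails.
(b) |A ∩ B| = 11: fails.

none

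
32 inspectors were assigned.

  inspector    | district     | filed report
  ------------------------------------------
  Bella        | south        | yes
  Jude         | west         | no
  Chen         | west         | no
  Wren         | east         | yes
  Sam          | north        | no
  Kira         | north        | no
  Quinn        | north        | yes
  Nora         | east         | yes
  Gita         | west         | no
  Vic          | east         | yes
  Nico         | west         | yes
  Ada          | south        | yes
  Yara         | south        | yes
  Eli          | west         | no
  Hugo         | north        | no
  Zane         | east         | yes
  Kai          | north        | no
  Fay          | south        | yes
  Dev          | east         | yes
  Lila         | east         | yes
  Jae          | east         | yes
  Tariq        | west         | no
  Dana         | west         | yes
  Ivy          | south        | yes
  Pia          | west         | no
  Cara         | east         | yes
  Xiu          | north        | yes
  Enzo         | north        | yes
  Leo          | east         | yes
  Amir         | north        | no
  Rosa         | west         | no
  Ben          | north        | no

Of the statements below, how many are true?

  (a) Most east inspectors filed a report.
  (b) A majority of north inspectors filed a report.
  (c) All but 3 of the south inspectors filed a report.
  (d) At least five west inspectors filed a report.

1

(a) east: |A| = 9, |A ∩ B| = 9; needs |A ∩ B| > |A ∖ B| — true.
(b) north: |A| = 9, |A ∩ B| = 3; needs |A ∩ B| > |A ∖ B| — false.
(c) south: |A| = 5, |A ∩ B| = 5; needs |A ∖ B| = 3 — false.
(d) west: |A| = 9, |A ∩ B| = 2; needs |A ∩ B| ≥ 5 — false.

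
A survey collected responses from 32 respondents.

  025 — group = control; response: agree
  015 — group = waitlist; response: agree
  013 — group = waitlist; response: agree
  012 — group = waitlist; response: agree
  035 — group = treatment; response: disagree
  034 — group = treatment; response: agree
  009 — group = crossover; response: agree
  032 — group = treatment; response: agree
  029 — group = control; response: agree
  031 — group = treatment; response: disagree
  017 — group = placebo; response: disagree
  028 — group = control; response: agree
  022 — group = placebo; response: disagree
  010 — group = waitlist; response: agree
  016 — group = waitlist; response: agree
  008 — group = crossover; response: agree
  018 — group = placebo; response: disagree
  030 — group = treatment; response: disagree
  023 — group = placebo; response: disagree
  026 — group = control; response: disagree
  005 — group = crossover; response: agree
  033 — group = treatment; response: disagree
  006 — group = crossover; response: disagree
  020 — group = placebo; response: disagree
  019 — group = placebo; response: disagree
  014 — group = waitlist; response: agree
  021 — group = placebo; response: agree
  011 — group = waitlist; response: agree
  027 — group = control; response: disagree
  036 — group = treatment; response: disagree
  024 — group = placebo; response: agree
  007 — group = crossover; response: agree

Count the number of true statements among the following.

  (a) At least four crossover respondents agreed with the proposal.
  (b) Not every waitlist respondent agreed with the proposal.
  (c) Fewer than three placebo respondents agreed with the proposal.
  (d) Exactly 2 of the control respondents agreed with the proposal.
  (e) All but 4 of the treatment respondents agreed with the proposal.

(a) crossover: |A| = 5, |A ∩ B| = 4; needs |A ∩ B| ≥ 4 — true.
(b) waitlist: |A| = 7, |A ∩ B| = 7; needs A ⊄ B (|A ∖ B| ≥ 1) — false.
(c) placebo: |A| = 8, |A ∩ B| = 2; needs |A ∩ B| < 3 — true.
(d) control: |A| = 5, |A ∩ B| = 3; needs |A ∩ B| = 2 — false.
(e) treatment: |A| = 7, |A ∩ B| = 2; needs |A ∖ B| = 4 — false.

2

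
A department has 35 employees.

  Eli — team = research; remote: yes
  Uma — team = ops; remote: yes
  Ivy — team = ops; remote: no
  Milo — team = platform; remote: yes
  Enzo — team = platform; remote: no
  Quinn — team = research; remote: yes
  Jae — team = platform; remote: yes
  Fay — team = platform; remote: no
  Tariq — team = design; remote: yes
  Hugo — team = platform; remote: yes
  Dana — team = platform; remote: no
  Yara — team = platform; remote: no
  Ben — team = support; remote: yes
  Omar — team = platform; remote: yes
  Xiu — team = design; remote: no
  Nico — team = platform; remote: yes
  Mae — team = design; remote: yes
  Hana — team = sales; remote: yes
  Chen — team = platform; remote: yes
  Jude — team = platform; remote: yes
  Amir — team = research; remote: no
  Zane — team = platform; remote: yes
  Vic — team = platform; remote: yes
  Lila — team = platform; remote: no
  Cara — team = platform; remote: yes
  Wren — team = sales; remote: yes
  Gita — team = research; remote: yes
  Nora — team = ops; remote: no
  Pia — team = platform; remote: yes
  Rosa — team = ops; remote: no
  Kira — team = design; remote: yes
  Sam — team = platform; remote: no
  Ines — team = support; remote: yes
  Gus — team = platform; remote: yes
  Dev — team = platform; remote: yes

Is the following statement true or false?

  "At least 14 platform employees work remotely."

'At least 14 platform employees work remotely' holds iff |A ∩ B| ≥ 14.
|A| = 19, |A ∩ B| = 13, |A ∖ B| = 6.
|A ∩ B| = 13, so the statement is false.

False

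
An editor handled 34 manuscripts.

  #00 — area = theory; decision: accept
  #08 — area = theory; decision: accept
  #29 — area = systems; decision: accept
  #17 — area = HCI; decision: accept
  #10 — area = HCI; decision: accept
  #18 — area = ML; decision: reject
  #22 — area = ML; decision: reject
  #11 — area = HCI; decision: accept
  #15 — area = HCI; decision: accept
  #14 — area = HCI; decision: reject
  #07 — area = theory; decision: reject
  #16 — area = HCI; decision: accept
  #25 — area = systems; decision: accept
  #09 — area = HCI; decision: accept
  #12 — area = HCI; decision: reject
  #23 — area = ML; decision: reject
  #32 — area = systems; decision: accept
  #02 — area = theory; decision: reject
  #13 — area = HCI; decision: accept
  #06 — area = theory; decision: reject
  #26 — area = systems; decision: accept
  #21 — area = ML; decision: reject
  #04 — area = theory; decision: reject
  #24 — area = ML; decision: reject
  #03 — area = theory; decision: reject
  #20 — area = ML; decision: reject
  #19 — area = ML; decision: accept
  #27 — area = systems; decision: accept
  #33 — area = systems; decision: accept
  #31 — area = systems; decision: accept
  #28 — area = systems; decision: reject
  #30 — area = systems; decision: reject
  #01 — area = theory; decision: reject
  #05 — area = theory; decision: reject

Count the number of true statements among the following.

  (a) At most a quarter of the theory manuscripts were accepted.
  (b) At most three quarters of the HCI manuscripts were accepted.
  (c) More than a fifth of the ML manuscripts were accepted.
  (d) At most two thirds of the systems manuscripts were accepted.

(a) theory: |A| = 9, |A ∩ B| = 2; needs |A ∩ B| / |A| ≤ 1/4 — true.
(b) HCI: |A| = 9, |A ∩ B| = 7; needs |A ∩ B| / |A| ≤ 3/4 — false.
(c) ML: |A| = 7, |A ∩ B| = 1; needs |A ∩ B| / |A| > 1/5 — false.
(d) systems: |A| = 9, |A ∩ B| = 7; needs |A ∩ B| / |A| ≤ 2/3 — false.

1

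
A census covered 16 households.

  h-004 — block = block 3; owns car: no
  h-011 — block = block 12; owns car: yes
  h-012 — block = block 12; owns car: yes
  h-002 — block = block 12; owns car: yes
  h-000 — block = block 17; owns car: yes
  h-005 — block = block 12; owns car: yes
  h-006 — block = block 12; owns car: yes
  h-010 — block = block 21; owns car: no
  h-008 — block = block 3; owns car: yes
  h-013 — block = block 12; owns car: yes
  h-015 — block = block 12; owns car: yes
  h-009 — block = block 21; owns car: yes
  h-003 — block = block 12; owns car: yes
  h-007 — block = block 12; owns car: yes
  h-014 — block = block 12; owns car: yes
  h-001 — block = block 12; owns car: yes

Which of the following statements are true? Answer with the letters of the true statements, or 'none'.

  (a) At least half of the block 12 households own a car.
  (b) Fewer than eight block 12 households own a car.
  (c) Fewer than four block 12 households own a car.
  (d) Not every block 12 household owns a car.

(a)

|A| = 11, |A ∩ B| = 11, |A ∖ B| = 0.
(a) |A ∩ B| ≥ |A ∖ B|: holds.
(b) |A ∩ B| < 8: fails.
(c) |A ∩ B| < 4: fails.
(d) A ⊄ B (|A ∖ B| ≥ 1): fails.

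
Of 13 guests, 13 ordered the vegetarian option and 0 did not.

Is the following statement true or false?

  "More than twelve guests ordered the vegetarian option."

True

'More than twelve guests ordered the vegetarian option' holds iff |A ∩ B| > 12.
|A| = 13, |A ∩ B| = 13, |A ∖ B| = 0.
|A ∩ B| = 13, so the statement is true.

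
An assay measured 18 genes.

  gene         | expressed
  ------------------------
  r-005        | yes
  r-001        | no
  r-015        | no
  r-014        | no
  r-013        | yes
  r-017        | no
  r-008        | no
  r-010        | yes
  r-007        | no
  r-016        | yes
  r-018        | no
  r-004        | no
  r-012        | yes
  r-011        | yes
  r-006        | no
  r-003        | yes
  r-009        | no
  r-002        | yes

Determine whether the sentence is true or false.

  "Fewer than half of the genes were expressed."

'Fewer than half of the genes were expressed' holds iff |A ∩ B| < |A ∖ B|.
|A| = 18, |A ∩ B| = 8, |A ∖ B| = 10.
8 < 10, so the statement is true.

True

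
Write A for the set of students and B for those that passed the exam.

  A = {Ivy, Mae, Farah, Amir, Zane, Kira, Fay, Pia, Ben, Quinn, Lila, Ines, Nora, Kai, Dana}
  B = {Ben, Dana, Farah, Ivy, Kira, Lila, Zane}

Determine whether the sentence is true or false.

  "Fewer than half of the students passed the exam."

True

'Fewer than half of the students passed the exam' holds iff |A ∩ B| < |A ∖ B|.
|A| = 15, |A ∩ B| = 7, |A ∖ B| = 8.
7 < 8, so the statement is true.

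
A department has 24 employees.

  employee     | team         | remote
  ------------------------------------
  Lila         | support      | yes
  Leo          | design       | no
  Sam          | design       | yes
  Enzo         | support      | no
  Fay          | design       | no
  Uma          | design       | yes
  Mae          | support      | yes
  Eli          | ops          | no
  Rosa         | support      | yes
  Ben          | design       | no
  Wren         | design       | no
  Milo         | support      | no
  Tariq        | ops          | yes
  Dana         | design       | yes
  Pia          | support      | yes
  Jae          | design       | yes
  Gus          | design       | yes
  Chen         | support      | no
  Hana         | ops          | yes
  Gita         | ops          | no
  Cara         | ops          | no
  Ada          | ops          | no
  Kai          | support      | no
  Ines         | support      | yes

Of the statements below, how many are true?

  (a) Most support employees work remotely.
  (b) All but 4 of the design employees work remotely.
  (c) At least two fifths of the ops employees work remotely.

(a) support: |A| = 9, |A ∩ B| = 5; needs |A ∩ B| > |A ∖ B| — true.
(b) design: |A| = 9, |A ∩ B| = 5; needs |A ∖ B| = 4 — true.
(c) ops: |A| = 6, |A ∩ B| = 2; needs |A ∩ B| / |A| ≥ 2/5 — false.

2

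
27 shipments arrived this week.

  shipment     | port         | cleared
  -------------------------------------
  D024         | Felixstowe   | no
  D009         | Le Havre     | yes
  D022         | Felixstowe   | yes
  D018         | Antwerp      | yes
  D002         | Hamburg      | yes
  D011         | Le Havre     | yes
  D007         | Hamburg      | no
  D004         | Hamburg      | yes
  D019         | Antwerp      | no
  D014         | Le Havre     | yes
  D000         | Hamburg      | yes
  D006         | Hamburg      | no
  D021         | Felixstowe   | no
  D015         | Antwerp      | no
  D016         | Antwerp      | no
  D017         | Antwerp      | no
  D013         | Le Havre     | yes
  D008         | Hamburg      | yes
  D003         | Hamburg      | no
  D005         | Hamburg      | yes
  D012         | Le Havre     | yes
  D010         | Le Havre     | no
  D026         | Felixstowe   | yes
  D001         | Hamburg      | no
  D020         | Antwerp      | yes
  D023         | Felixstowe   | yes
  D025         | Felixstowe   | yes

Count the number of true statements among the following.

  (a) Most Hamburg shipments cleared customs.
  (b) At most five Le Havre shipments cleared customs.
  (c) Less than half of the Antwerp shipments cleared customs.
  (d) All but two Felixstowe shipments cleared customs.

(a) Hamburg: |A| = 9, |A ∩ B| = 5; needs |A ∩ B| > |A ∖ B| — true.
(b) Le Havre: |A| = 6, |A ∩ B| = 5; needs |A ∩ B| ≤ 5 — true.
(c) Antwerp: |A| = 6, |A ∩ B| = 2; needs |A ∩ B| < |A ∖ B| — true.
(d) Felixstowe: |A| = 6, |A ∩ B| = 4; needs |A ∖ B| = 2 — true.

4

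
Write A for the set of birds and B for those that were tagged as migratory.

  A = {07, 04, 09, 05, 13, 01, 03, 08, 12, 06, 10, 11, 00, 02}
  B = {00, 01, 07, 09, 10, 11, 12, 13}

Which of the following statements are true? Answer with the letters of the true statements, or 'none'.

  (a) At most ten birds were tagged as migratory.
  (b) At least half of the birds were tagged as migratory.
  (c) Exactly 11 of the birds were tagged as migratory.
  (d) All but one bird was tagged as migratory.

|A| = 14, |A ∩ B| = 8, |A ∖ B| = 6.
(a) |A ∩ B| ≤ 10: holds.
(b) |A ∩ B| ≥ |A ∖ B|: holds.
(c) |A ∩ B| = 11: fails.
(d) |A ∖ B| = 1: fails.

(a), (b)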